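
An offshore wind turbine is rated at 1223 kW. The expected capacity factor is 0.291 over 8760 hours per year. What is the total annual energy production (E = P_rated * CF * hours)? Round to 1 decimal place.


Annual energy = rated_kW * capacity_factor * hours_per_year
Given: P_rated = 1223 kW, CF = 0.291, hours = 8760
E = 1223 * 0.291 * 8760
E = 3117622.7 kWh

3117622.7


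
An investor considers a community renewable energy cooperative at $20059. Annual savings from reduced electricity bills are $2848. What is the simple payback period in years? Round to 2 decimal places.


Simple payback period = initial cost / annual savings
Payback = 20059 / 2848
Payback = 7.04 years

7.04


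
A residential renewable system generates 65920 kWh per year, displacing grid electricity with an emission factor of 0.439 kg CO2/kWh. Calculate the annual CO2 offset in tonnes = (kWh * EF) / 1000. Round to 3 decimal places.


CO2 offset in kg = generation * emission_factor
CO2 offset = 65920 * 0.439 = 28938.88 kg
Convert to tonnes:
  CO2 offset = 28938.88 / 1000 = 28.939 tonnes

28.939


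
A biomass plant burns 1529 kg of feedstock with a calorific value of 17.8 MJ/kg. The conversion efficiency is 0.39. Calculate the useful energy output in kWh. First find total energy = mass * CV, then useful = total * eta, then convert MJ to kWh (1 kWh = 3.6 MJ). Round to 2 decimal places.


Total energy = mass * CV = 1529 * 17.8 = 27216.2 MJ
Useful energy = total * eta = 27216.2 * 0.39 = 10614.32 MJ
Convert to kWh: 10614.32 / 3.6
Useful energy = 2948.42 kWh

2948.42


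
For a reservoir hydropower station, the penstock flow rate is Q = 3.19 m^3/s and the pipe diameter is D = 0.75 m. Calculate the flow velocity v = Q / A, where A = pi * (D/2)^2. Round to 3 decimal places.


Compute pipe cross-sectional area:
  A = pi * (D/2)^2 = pi * (0.75/2)^2 = 0.4418 m^2
Calculate velocity:
  v = Q / A = 3.19 / 0.4418
  v = 7.221 m/s

7.221


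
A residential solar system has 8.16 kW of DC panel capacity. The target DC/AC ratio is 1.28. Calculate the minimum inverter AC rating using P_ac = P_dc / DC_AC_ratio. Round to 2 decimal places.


The inverter AC capacity is determined by the DC/AC ratio.
Given: P_dc = 8.16 kW, DC/AC ratio = 1.28
P_ac = P_dc / ratio = 8.16 / 1.28
P_ac = 6.38 kW

6.38


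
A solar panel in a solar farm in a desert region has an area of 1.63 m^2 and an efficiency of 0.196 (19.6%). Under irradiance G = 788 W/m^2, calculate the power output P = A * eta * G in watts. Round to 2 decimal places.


Use the solar power formula P = A * eta * G.
Given: A = 1.63 m^2, eta = 0.196, G = 788 W/m^2
P = 1.63 * 0.196 * 788
P = 251.75 W

251.75


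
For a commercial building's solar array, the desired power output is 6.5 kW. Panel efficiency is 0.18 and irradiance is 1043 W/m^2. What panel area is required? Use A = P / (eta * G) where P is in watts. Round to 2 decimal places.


Convert target power to watts: P = 6.5 * 1000 = 6500.0 W
Compute denominator: eta * G = 0.18 * 1043 = 187.74
Required area A = P / (eta * G) = 6500.0 / 187.74
A = 34.62 m^2

34.62


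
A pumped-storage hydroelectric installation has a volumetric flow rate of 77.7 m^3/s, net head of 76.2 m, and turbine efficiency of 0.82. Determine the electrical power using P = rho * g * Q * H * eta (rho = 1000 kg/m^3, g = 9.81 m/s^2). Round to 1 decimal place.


Apply the hydropower formula P = rho * g * Q * H * eta
rho * g = 1000 * 9.81 = 9810.0
P = 9810.0 * 77.7 * 76.2 * 0.82
P = 47627616.7 W

47627616.7


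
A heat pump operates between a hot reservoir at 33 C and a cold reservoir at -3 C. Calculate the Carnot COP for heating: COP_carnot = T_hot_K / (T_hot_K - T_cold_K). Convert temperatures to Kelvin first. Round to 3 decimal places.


Convert to Kelvin:
  T_hot = 33 + 273.15 = 306.15 K
  T_cold = -3 + 273.15 = 270.15 K
Apply Carnot COP formula:
  COP = T_hot_K / (T_hot_K - T_cold_K) = 306.15 / 36.0
  COP = 8.504

8.504


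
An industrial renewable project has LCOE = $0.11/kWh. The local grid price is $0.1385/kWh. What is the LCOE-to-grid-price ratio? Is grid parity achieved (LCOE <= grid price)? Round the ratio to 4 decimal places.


Compare LCOE to grid price:
  LCOE = $0.11/kWh, Grid price = $0.1385/kWh
  Ratio = LCOE / grid_price = 0.11 / 0.1385 = 0.7942
  Grid parity achieved (ratio <= 1)? yes

0.7942


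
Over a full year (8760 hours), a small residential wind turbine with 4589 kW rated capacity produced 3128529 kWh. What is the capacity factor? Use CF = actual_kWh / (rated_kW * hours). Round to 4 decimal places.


Capacity factor = actual output / maximum possible output
Maximum possible = rated * hours = 4589 * 8760 = 40199640 kWh
CF = 3128529 / 40199640
CF = 0.0778

0.0778


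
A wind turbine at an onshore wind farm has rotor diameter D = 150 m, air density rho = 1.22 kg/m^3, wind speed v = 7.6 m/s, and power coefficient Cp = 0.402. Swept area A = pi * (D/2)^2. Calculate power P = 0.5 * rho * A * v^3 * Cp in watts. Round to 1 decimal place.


Step 1 -- Compute swept area:
  A = pi * (D/2)^2 = pi * (150/2)^2 = 17671.46 m^2
Step 2 -- Apply wind power equation:
  P = 0.5 * rho * A * v^3 * Cp
  v^3 = 7.6^3 = 438.976
  P = 0.5 * 1.22 * 17671.46 * 438.976 * 0.402
  P = 1902256.4 W

1902256.4


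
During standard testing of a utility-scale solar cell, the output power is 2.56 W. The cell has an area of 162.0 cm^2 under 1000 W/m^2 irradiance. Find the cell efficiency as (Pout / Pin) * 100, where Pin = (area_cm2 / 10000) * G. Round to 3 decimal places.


First compute the input power:
  Pin = area_cm2 / 10000 * G = 162.0 / 10000 * 1000 = 16.2 W
Then compute efficiency:
  Efficiency = (Pout / Pin) * 100 = (2.56 / 16.2) * 100
  Efficiency = 15.802%

15.802


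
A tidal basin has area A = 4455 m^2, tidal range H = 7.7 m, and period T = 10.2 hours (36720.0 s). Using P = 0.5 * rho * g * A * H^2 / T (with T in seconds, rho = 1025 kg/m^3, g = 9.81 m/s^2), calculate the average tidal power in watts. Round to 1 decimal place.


Convert period to seconds: T = 10.2 * 3600 = 36720.0 s
H^2 = 7.7^2 = 59.29
P = 0.5 * rho * g * A * H^2 / T
P = 0.5 * 1025 * 9.81 * 4455 * 59.29 / 36720.0
P = 36165.1 W

36165.1


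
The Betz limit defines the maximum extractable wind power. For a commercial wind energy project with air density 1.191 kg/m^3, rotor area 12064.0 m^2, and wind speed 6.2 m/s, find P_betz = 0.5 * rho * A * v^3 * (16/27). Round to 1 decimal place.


The Betz coefficient Cp_max = 16/27 = 0.5926
v^3 = 6.2^3 = 238.328
P_betz = 0.5 * rho * A * v^3 * Cp_max
P_betz = 0.5 * 1.191 * 12064.0 * 238.328 * 0.5926
P_betz = 1014622.2 W

1014622.2


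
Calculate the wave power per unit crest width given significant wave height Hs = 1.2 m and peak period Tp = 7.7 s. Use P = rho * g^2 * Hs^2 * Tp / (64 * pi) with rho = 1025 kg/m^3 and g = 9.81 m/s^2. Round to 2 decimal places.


Apply wave power formula:
  g^2 = 9.81^2 = 96.2361
  Hs^2 = 1.2^2 = 1.44
  Numerator = rho * g^2 * Hs^2 * Tp = 1025 * 96.2361 * 1.44 * 7.7 = 1093742.52
  Denominator = 64 * pi = 201.0619
  P = 1093742.52 / 201.0619 = 5439.83 W/m

5439.83


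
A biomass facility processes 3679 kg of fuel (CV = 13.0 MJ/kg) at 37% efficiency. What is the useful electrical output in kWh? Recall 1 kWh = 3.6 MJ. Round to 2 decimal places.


Total energy = mass * CV = 3679 * 13.0 = 47827.0 MJ
Useful energy = total * eta = 47827.0 * 0.37 = 17695.99 MJ
Convert to kWh: 17695.99 / 3.6
Useful energy = 4915.55 kWh

4915.55


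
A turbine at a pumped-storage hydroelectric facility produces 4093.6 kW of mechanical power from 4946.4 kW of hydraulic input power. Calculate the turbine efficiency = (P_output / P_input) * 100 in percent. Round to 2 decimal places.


Turbine efficiency = (output power / input power) * 100
eta = (4093.6 / 4946.4) * 100
eta = 82.76%

82.76


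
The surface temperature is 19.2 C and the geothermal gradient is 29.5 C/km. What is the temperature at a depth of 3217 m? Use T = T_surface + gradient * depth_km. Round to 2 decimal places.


Convert depth to km: 3217 / 1000 = 3.217 km
Temperature increase = gradient * depth_km = 29.5 * 3.217 = 94.9 C
Temperature at depth = T_surface + delta_T = 19.2 + 94.9
T = 114.10 C

114.10


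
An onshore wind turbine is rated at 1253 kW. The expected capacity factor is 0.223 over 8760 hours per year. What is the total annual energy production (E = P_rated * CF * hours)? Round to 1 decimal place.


Annual energy = rated_kW * capacity_factor * hours_per_year
Given: P_rated = 1253 kW, CF = 0.223, hours = 8760
E = 1253 * 0.223 * 8760
E = 2447710.4 kWh

2447710.4


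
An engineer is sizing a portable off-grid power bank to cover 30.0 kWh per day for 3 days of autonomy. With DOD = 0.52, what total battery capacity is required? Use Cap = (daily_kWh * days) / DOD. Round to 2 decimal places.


Total energy needed = daily * days = 30.0 * 3 = 90.0 kWh
Account for depth of discharge:
  Cap = total_energy / DOD = 90.0 / 0.52
  Cap = 173.08 kWh

173.08


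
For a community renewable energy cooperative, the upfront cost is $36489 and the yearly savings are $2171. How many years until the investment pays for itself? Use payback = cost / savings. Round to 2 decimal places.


Simple payback period = initial cost / annual savings
Payback = 36489 / 2171
Payback = 16.81 years

16.81


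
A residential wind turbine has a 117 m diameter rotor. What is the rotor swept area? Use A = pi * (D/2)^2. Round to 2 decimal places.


Compute the rotor radius:
  r = D / 2 = 117 / 2 = 58.5 m
Calculate swept area:
  A = pi * r^2 = pi * 58.5^2
  A = 10751.32 m^2

10751.32


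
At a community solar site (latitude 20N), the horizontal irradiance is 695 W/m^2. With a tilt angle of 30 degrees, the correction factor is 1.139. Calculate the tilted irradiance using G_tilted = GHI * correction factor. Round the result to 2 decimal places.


Identify the given values:
  GHI = 695 W/m^2, tilt correction factor = 1.139
Apply the formula G_tilted = GHI * factor:
  G_tilted = 695 * 1.139
  G_tilted = 791.61 W/m^2

791.61


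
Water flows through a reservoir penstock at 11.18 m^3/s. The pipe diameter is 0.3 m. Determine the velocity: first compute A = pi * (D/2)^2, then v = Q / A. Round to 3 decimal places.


Compute pipe cross-sectional area:
  A = pi * (D/2)^2 = pi * (0.3/2)^2 = 0.0707 m^2
Calculate velocity:
  v = Q / A = 11.18 / 0.0707
  v = 158.165 m/s

158.165


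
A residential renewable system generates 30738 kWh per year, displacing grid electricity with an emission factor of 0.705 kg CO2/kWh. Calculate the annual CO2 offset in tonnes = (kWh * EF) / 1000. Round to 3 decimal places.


CO2 offset in kg = generation * emission_factor
CO2 offset = 30738 * 0.705 = 21670.29 kg
Convert to tonnes:
  CO2 offset = 21670.29 / 1000 = 21.670 tonnes

21.670


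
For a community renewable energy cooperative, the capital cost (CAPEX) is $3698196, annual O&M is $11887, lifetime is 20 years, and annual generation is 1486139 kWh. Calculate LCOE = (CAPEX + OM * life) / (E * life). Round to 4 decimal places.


Total cost = CAPEX + OM * lifetime = 3698196 + 11887 * 20 = 3698196 + 237740 = 3935936
Total generation = annual * lifetime = 1486139 * 20 = 29722780 kWh
LCOE = 3935936 / 29722780
LCOE = 0.1324 $/kWh

0.1324


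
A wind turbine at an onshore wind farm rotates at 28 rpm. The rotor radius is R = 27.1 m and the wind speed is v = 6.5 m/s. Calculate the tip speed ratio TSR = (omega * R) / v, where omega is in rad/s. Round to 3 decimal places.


Convert rotational speed to rad/s:
  omega = 28 * 2 * pi / 60 = 2.9322 rad/s
Compute tip speed:
  v_tip = omega * R = 2.9322 * 27.1 = 79.461 m/s
Tip speed ratio:
  TSR = v_tip / v_wind = 79.461 / 6.5 = 12.225

12.225


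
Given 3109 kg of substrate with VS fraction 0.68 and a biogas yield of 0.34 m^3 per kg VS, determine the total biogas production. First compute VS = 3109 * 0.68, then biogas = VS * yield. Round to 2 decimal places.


Compute volatile solids:
  VS = mass * VS_fraction = 3109 * 0.68 = 2114.12 kg
Calculate biogas volume:
  Biogas = VS * specific_yield = 2114.12 * 0.34
  Biogas = 718.80 m^3

718.80


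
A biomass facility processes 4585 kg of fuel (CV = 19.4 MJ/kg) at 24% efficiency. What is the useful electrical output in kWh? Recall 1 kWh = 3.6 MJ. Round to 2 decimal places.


Total energy = mass * CV = 4585 * 19.4 = 88949.0 MJ
Useful energy = total * eta = 88949.0 * 0.24 = 21347.76 MJ
Convert to kWh: 21347.76 / 3.6
Useful energy = 5929.93 kWh

5929.93


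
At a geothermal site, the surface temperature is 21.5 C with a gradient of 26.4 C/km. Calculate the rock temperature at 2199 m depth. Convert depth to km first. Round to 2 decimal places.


Convert depth to km: 2199 / 1000 = 2.199 km
Temperature increase = gradient * depth_km = 26.4 * 2.199 = 58.05 C
Temperature at depth = T_surface + delta_T = 21.5 + 58.05
T = 79.55 C

79.55


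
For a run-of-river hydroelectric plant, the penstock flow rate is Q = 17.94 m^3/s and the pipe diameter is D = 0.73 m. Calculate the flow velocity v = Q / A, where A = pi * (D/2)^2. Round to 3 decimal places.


Compute pipe cross-sectional area:
  A = pi * (D/2)^2 = pi * (0.73/2)^2 = 0.4185 m^2
Calculate velocity:
  v = Q / A = 17.94 / 0.4185
  v = 42.863 m/s

42.863


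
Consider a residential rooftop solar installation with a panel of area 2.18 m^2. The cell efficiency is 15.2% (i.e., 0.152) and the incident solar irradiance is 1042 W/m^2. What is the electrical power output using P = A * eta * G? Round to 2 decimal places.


Use the solar power formula P = A * eta * G.
Given: A = 2.18 m^2, eta = 0.152, G = 1042 W/m^2
P = 2.18 * 0.152 * 1042
P = 345.28 W

345.28


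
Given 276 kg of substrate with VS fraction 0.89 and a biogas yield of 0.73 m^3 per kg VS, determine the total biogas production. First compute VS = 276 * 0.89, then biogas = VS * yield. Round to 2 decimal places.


Compute volatile solids:
  VS = mass * VS_fraction = 276 * 0.89 = 245.64 kg
Calculate biogas volume:
  Biogas = VS * specific_yield = 245.64 * 0.73
  Biogas = 179.32 m^3

179.32


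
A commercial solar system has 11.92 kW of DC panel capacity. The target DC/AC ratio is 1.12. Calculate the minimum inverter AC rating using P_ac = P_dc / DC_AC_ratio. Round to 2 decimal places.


The inverter AC capacity is determined by the DC/AC ratio.
Given: P_dc = 11.92 kW, DC/AC ratio = 1.12
P_ac = P_dc / ratio = 11.92 / 1.12
P_ac = 10.64 kW

10.64


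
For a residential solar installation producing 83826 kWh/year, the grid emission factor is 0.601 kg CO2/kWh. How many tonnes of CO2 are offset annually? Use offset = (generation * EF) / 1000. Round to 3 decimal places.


CO2 offset in kg = generation * emission_factor
CO2 offset = 83826 * 0.601 = 50379.43 kg
Convert to tonnes:
  CO2 offset = 50379.43 / 1000 = 50.379 tonnes

50.379


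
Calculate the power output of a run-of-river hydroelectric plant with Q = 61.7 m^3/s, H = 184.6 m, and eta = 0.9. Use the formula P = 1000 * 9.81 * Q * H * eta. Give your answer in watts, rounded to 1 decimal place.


Apply the hydropower formula P = rho * g * Q * H * eta
rho * g = 1000 * 9.81 = 9810.0
P = 9810.0 * 61.7 * 184.6 * 0.9
P = 100560720.8 W

100560720.8


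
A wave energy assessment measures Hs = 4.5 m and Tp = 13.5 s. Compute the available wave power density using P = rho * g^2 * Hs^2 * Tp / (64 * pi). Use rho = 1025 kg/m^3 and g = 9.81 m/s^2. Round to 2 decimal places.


Apply wave power formula:
  g^2 = 9.81^2 = 96.2361
  Hs^2 = 4.5^2 = 20.25
  Numerator = rho * g^2 * Hs^2 * Tp = 1025 * 96.2361 * 20.25 * 13.5 = 26966257.43
  Denominator = 64 * pi = 201.0619
  P = 26966257.43 / 201.0619 = 134119.16 W/m

134119.16


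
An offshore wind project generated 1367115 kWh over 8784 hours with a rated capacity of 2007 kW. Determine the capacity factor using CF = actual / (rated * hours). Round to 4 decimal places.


Capacity factor = actual output / maximum possible output
Maximum possible = rated * hours = 2007 * 8784 = 17629488 kWh
CF = 1367115 / 17629488
CF = 0.0775

0.0775


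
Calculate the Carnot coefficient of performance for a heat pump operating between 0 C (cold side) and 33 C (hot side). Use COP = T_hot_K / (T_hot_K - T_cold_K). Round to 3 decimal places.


Convert to Kelvin:
  T_hot = 33 + 273.15 = 306.15 K
  T_cold = 0 + 273.15 = 273.15 K
Apply Carnot COP formula:
  COP = T_hot_K / (T_hot_K - T_cold_K) = 306.15 / 33.0
  COP = 9.277

9.277


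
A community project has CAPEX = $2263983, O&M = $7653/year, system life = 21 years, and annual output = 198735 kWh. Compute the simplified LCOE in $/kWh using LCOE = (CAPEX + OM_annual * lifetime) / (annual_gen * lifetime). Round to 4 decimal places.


Total cost = CAPEX + OM * lifetime = 2263983 + 7653 * 21 = 2263983 + 160713 = 2424696
Total generation = annual * lifetime = 198735 * 21 = 4173435 kWh
LCOE = 2424696 / 4173435
LCOE = 0.5810 $/kWh

0.5810


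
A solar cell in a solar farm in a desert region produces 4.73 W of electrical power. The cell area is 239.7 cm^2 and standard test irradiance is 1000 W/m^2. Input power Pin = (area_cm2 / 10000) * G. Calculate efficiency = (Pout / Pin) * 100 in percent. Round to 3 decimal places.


First compute the input power:
  Pin = area_cm2 / 10000 * G = 239.7 / 10000 * 1000 = 23.97 W
Then compute efficiency:
  Efficiency = (Pout / Pin) * 100 = (4.73 / 23.97) * 100
  Efficiency = 19.733%

19.733


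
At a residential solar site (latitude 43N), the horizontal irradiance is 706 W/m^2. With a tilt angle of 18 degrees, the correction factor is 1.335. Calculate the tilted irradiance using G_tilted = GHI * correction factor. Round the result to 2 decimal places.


Identify the given values:
  GHI = 706 W/m^2, tilt correction factor = 1.335
Apply the formula G_tilted = GHI * factor:
  G_tilted = 706 * 1.335
  G_tilted = 942.51 W/m^2

942.51


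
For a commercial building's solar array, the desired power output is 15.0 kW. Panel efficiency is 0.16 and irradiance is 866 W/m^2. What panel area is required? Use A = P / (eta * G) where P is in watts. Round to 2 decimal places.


Convert target power to watts: P = 15.0 * 1000 = 15000.0 W
Compute denominator: eta * G = 0.16 * 866 = 138.56
Required area A = P / (eta * G) = 15000.0 / 138.56
A = 108.26 m^2

108.26


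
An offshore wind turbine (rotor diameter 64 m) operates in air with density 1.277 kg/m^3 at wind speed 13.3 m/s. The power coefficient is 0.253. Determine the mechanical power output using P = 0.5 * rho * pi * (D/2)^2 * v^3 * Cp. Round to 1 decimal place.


Step 1 -- Compute swept area:
  A = pi * (D/2)^2 = pi * (64/2)^2 = 3216.99 m^2
Step 2 -- Apply wind power equation:
  P = 0.5 * rho * A * v^3 * Cp
  v^3 = 13.3^3 = 2352.637
  P = 0.5 * 1.277 * 3216.99 * 2352.637 * 0.253
  P = 1222605.0 W

1222605.0


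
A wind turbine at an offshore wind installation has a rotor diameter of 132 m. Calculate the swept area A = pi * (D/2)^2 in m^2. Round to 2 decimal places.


Compute the rotor radius:
  r = D / 2 = 132 / 2 = 66.0 m
Calculate swept area:
  A = pi * r^2 = pi * 66.0^2
  A = 13684.78 m^2

13684.78


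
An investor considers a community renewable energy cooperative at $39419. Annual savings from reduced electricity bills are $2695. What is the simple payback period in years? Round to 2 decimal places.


Simple payback period = initial cost / annual savings
Payback = 39419 / 2695
Payback = 14.63 years

14.63


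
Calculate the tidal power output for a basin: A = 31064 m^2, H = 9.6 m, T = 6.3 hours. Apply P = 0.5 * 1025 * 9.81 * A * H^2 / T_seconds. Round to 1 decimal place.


Convert period to seconds: T = 6.3 * 3600 = 22680.0 s
H^2 = 9.6^2 = 92.16
P = 0.5 * rho * g * A * H^2 / T
P = 0.5 * 1025 * 9.81 * 31064 * 92.16 / 22680.0
P = 634628.6 W

634628.6


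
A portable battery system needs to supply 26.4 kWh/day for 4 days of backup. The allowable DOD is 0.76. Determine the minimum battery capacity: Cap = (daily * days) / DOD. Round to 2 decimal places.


Total energy needed = daily * days = 26.4 * 4 = 105.6 kWh
Account for depth of discharge:
  Cap = total_energy / DOD = 105.6 / 0.76
  Cap = 138.95 kWh

138.95


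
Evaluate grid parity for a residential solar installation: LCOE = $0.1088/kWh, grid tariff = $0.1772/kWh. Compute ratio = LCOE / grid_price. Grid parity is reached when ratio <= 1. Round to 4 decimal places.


Compare LCOE to grid price:
  LCOE = $0.1088/kWh, Grid price = $0.1772/kWh
  Ratio = LCOE / grid_price = 0.1088 / 0.1772 = 0.6140
  Grid parity achieved (ratio <= 1)? yes

0.6140


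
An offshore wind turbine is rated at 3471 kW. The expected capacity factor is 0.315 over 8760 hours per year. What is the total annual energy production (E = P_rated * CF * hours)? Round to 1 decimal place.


Annual energy = rated_kW * capacity_factor * hours_per_year
Given: P_rated = 3471 kW, CF = 0.315, hours = 8760
E = 3471 * 0.315 * 8760
E = 9577877.4 kWh

9577877.4


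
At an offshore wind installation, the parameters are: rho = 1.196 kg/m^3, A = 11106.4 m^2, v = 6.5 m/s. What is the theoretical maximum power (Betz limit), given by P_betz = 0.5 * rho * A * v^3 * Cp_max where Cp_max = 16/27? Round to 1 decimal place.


The Betz coefficient Cp_max = 16/27 = 0.5926
v^3 = 6.5^3 = 274.625
P_betz = 0.5 * rho * A * v^3 * Cp_max
P_betz = 0.5 * 1.196 * 11106.4 * 274.625 * 0.5926
P_betz = 1080863.3 W

1080863.3


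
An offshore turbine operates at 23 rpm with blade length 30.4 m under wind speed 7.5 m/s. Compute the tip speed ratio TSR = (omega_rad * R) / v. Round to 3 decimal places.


Convert rotational speed to rad/s:
  omega = 23 * 2 * pi / 60 = 2.4086 rad/s
Compute tip speed:
  v_tip = omega * R = 2.4086 * 30.4 = 73.22 m/s
Tip speed ratio:
  TSR = v_tip / v_wind = 73.22 / 7.5 = 9.763

9.763


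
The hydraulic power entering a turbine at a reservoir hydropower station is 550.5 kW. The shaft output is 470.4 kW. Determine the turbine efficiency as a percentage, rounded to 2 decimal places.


Turbine efficiency = (output power / input power) * 100
eta = (470.4 / 550.5) * 100
eta = 85.45%

85.45


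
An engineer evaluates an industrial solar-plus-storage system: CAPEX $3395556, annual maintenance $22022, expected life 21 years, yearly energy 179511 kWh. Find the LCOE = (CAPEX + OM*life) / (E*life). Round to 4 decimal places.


Total cost = CAPEX + OM * lifetime = 3395556 + 22022 * 21 = 3395556 + 462462 = 3858018
Total generation = annual * lifetime = 179511 * 21 = 3769731 kWh
LCOE = 3858018 / 3769731
LCOE = 1.0234 $/kWh

1.0234


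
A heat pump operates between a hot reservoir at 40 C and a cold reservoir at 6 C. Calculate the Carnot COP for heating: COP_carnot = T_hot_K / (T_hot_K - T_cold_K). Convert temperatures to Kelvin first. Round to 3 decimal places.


Convert to Kelvin:
  T_hot = 40 + 273.15 = 313.15 K
  T_cold = 6 + 273.15 = 279.15 K
Apply Carnot COP formula:
  COP = T_hot_K / (T_hot_K - T_cold_K) = 313.15 / 34.0
  COP = 9.210

9.210


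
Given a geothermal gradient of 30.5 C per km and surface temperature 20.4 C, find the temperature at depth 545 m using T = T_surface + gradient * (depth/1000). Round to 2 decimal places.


Convert depth to km: 545 / 1000 = 0.545 km
Temperature increase = gradient * depth_km = 30.5 * 0.545 = 16.62 C
Temperature at depth = T_surface + delta_T = 20.4 + 16.62
T = 37.02 C

37.02


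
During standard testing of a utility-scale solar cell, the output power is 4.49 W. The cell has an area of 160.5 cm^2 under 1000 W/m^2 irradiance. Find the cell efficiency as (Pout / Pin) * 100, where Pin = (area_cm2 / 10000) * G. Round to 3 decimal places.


First compute the input power:
  Pin = area_cm2 / 10000 * G = 160.5 / 10000 * 1000 = 16.05 W
Then compute efficiency:
  Efficiency = (Pout / Pin) * 100 = (4.49 / 16.05) * 100
  Efficiency = 27.975%

27.975


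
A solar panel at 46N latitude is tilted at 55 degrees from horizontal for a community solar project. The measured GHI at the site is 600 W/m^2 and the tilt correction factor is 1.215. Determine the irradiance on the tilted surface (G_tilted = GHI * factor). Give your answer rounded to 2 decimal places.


Identify the given values:
  GHI = 600 W/m^2, tilt correction factor = 1.215
Apply the formula G_tilted = GHI * factor:
  G_tilted = 600 * 1.215
  G_tilted = 729.00 W/m^2

729.00


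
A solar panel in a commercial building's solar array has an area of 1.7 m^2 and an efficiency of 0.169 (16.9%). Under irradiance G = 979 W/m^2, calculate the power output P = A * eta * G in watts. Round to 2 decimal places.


Use the solar power formula P = A * eta * G.
Given: A = 1.7 m^2, eta = 0.169, G = 979 W/m^2
P = 1.7 * 0.169 * 979
P = 281.27 W

281.27


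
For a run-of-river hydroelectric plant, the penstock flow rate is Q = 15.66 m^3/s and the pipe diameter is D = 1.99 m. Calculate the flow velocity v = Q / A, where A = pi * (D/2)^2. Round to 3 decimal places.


Compute pipe cross-sectional area:
  A = pi * (D/2)^2 = pi * (1.99/2)^2 = 3.1103 m^2
Calculate velocity:
  v = Q / A = 15.66 / 3.1103
  v = 5.035 m/s

5.035


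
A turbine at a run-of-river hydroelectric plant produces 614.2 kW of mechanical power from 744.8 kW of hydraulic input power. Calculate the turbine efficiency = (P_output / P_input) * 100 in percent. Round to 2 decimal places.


Turbine efficiency = (output power / input power) * 100
eta = (614.2 / 744.8) * 100
eta = 82.47%

82.47


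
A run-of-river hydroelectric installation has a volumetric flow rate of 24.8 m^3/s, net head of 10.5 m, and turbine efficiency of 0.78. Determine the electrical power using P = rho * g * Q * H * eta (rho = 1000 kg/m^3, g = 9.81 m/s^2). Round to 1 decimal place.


Apply the hydropower formula P = rho * g * Q * H * eta
rho * g = 1000 * 9.81 = 9810.0
P = 9810.0 * 24.8 * 10.5 * 0.78
P = 1992528.7 W

1992528.7


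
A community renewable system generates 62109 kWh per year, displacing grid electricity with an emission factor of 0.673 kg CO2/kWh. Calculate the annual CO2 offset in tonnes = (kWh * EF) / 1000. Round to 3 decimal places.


CO2 offset in kg = generation * emission_factor
CO2 offset = 62109 * 0.673 = 41799.36 kg
Convert to tonnes:
  CO2 offset = 41799.36 / 1000 = 41.799 tonnes

41.799


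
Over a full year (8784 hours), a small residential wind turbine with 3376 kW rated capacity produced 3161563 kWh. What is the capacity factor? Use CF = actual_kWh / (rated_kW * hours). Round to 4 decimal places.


Capacity factor = actual output / maximum possible output
Maximum possible = rated * hours = 3376 * 8784 = 29654784 kWh
CF = 3161563 / 29654784
CF = 0.1066

0.1066


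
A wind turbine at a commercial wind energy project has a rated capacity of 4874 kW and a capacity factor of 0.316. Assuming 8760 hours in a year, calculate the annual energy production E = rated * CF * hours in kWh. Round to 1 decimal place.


Annual energy = rated_kW * capacity_factor * hours_per_year
Given: P_rated = 4874 kW, CF = 0.316, hours = 8760
E = 4874 * 0.316 * 8760
E = 13492011.8 kWh

13492011.8


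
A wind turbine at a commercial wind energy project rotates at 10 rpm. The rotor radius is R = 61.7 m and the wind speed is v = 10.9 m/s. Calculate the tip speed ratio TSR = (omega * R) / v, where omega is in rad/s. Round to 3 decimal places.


Convert rotational speed to rad/s:
  omega = 10 * 2 * pi / 60 = 1.0472 rad/s
Compute tip speed:
  v_tip = omega * R = 1.0472 * 61.7 = 64.612 m/s
Tip speed ratio:
  TSR = v_tip / v_wind = 64.612 / 10.9 = 5.928

5.928


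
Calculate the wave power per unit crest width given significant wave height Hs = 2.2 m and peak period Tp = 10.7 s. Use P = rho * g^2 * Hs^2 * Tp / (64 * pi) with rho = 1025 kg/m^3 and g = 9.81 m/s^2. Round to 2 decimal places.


Apply wave power formula:
  g^2 = 9.81^2 = 96.2361
  Hs^2 = 2.2^2 = 4.84
  Numerator = rho * g^2 * Hs^2 * Tp = 1025 * 96.2361 * 4.84 * 10.7 = 5108472.03
  Denominator = 64 * pi = 201.0619
  P = 5108472.03 / 201.0619 = 25407.46 W/m

25407.46


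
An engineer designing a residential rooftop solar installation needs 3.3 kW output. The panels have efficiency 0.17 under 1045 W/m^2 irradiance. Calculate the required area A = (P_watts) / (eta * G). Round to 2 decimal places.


Convert target power to watts: P = 3.3 * 1000 = 3300.0 W
Compute denominator: eta * G = 0.17 * 1045 = 177.65
Required area A = P / (eta * G) = 3300.0 / 177.65
A = 18.58 m^2

18.58


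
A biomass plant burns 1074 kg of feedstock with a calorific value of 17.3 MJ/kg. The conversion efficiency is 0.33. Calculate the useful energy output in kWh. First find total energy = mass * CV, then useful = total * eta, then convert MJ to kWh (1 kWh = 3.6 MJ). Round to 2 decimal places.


Total energy = mass * CV = 1074 * 17.3 = 18580.2 MJ
Useful energy = total * eta = 18580.2 * 0.33 = 6131.47 MJ
Convert to kWh: 6131.47 / 3.6
Useful energy = 1703.19 kWh

1703.19


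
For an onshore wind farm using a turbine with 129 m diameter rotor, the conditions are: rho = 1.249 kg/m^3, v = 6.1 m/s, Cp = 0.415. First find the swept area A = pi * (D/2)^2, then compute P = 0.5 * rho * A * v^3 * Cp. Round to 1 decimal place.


Step 1 -- Compute swept area:
  A = pi * (D/2)^2 = pi * (129/2)^2 = 13069.81 m^2
Step 2 -- Apply wind power equation:
  P = 0.5 * rho * A * v^3 * Cp
  v^3 = 6.1^3 = 226.981
  P = 0.5 * 1.249 * 13069.81 * 226.981 * 0.415
  P = 768846.0 W

768846.0


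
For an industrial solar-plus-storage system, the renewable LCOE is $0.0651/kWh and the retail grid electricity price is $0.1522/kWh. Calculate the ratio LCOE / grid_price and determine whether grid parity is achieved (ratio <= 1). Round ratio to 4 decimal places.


Compare LCOE to grid price:
  LCOE = $0.0651/kWh, Grid price = $0.1522/kWh
  Ratio = LCOE / grid_price = 0.0651 / 0.1522 = 0.4277
  Grid parity achieved (ratio <= 1)? yes

0.4277


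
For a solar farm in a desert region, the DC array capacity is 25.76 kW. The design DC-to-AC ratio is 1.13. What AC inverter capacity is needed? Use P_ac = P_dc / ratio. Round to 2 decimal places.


The inverter AC capacity is determined by the DC/AC ratio.
Given: P_dc = 25.76 kW, DC/AC ratio = 1.13
P_ac = P_dc / ratio = 25.76 / 1.13
P_ac = 22.80 kW

22.80


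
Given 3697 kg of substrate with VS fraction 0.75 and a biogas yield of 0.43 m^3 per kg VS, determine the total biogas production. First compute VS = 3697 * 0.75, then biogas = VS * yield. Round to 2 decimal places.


Compute volatile solids:
  VS = mass * VS_fraction = 3697 * 0.75 = 2772.75 kg
Calculate biogas volume:
  Biogas = VS * specific_yield = 2772.75 * 0.43
  Biogas = 1192.28 m^3

1192.28


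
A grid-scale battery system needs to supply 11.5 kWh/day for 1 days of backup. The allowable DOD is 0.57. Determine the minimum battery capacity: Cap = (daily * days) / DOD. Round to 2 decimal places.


Total energy needed = daily * days = 11.5 * 1 = 11.5 kWh
Account for depth of discharge:
  Cap = total_energy / DOD = 11.5 / 0.57
  Cap = 20.18 kWh

20.18


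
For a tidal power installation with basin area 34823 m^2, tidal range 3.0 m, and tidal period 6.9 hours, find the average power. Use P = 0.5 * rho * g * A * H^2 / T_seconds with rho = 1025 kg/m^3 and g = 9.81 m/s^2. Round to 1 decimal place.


Convert period to seconds: T = 6.9 * 3600 = 24840.0 s
H^2 = 3.0^2 = 9.0
P = 0.5 * rho * g * A * H^2 / T
P = 0.5 * 1025 * 9.81 * 34823 * 9.0 / 24840.0
P = 63433.7 W

63433.7


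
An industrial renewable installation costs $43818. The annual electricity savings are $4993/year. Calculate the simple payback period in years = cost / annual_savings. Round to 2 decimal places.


Simple payback period = initial cost / annual savings
Payback = 43818 / 4993
Payback = 8.78 years

8.78


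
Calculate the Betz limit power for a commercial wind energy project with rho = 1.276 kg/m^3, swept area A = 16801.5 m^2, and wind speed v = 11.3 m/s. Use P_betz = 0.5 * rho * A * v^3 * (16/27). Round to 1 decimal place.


The Betz coefficient Cp_max = 16/27 = 0.5926
v^3 = 11.3^3 = 1442.897
P_betz = 0.5 * rho * A * v^3 * Cp_max
P_betz = 0.5 * 1.276 * 16801.5 * 1442.897 * 0.5926
P_betz = 9165587.0 W

9165587.0


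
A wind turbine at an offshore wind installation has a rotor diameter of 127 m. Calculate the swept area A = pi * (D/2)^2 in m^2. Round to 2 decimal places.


Compute the rotor radius:
  r = D / 2 = 127 / 2 = 63.5 m
Calculate swept area:
  A = pi * r^2 = pi * 63.5^2
  A = 12667.69 m^2

12667.69


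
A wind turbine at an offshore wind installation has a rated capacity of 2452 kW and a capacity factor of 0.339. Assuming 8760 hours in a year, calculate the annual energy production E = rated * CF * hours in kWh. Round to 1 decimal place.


Annual energy = rated_kW * capacity_factor * hours_per_year
Given: P_rated = 2452 kW, CF = 0.339, hours = 8760
E = 2452 * 0.339 * 8760
E = 7281557.3 kWh

7281557.3


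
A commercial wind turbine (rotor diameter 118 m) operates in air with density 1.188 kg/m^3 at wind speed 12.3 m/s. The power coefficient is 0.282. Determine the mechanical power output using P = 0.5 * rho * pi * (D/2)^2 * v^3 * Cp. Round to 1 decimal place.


Step 1 -- Compute swept area:
  A = pi * (D/2)^2 = pi * (118/2)^2 = 10935.88 m^2
Step 2 -- Apply wind power equation:
  P = 0.5 * rho * A * v^3 * Cp
  v^3 = 12.3^3 = 1860.867
  P = 0.5 * 1.188 * 10935.88 * 1860.867 * 0.282
  P = 3408825.6 W

3408825.6


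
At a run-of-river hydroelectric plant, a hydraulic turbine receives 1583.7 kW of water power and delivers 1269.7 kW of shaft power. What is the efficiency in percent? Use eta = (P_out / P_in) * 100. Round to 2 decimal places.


Turbine efficiency = (output power / input power) * 100
eta = (1269.7 / 1583.7) * 100
eta = 80.17%

80.17


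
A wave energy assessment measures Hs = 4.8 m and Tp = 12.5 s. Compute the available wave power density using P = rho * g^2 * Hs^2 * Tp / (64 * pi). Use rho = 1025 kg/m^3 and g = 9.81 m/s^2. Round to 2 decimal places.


Apply wave power formula:
  g^2 = 9.81^2 = 96.2361
  Hs^2 = 4.8^2 = 23.04
  Numerator = rho * g^2 * Hs^2 * Tp = 1025 * 96.2361 * 23.04 * 12.5 = 28408896.72
  Denominator = 64 * pi = 201.0619
  P = 28408896.72 / 201.0619 = 141294.26 W/m

141294.26


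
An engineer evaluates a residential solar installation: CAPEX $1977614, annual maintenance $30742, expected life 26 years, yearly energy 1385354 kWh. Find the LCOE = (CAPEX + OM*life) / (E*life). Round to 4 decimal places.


Total cost = CAPEX + OM * lifetime = 1977614 + 30742 * 26 = 1977614 + 799292 = 2776906
Total generation = annual * lifetime = 1385354 * 26 = 36019204 kWh
LCOE = 2776906 / 36019204
LCOE = 0.0771 $/kWh

0.0771


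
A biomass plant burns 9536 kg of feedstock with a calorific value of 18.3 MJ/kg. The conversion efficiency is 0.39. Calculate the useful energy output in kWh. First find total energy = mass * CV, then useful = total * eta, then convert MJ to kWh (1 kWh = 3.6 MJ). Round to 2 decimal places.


Total energy = mass * CV = 9536 * 18.3 = 174508.8 MJ
Useful energy = total * eta = 174508.8 * 0.39 = 68058.43 MJ
Convert to kWh: 68058.43 / 3.6
Useful energy = 18905.12 kWh

18905.12


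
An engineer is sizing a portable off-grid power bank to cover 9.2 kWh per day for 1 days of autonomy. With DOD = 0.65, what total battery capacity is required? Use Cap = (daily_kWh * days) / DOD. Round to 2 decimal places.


Total energy needed = daily * days = 9.2 * 1 = 9.2 kWh
Account for depth of discharge:
  Cap = total_energy / DOD = 9.2 / 0.65
  Cap = 14.15 kWh

14.15


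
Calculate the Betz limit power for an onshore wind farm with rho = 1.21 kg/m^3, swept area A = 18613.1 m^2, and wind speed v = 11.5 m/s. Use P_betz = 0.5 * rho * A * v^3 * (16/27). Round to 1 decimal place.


The Betz coefficient Cp_max = 16/27 = 0.5926
v^3 = 11.5^3 = 1520.875
P_betz = 0.5 * rho * A * v^3 * Cp_max
P_betz = 0.5 * 1.21 * 18613.1 * 1520.875 * 0.5926
P_betz = 10149013.4 W

10149013.4


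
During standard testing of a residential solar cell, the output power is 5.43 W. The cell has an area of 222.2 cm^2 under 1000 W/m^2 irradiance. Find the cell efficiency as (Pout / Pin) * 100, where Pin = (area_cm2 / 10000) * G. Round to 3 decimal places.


First compute the input power:
  Pin = area_cm2 / 10000 * G = 222.2 / 10000 * 1000 = 22.22 W
Then compute efficiency:
  Efficiency = (Pout / Pin) * 100 = (5.43 / 22.22) * 100
  Efficiency = 24.437%

24.437


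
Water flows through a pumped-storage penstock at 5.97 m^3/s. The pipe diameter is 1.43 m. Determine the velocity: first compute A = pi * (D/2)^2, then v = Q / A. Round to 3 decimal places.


Compute pipe cross-sectional area:
  A = pi * (D/2)^2 = pi * (1.43/2)^2 = 1.6061 m^2
Calculate velocity:
  v = Q / A = 5.97 / 1.6061
  v = 3.717 m/s

3.717


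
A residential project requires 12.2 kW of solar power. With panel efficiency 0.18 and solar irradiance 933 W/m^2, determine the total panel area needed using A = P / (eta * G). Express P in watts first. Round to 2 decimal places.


Convert target power to watts: P = 12.2 * 1000 = 12200.0 W
Compute denominator: eta * G = 0.18 * 933 = 167.94
Required area A = P / (eta * G) = 12200.0 / 167.94
A = 72.64 m^2

72.64


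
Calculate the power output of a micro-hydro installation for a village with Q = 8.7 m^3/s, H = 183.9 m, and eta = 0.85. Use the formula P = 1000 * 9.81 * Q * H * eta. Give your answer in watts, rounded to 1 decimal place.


Apply the hydropower formula P = rho * g * Q * H * eta
rho * g = 1000 * 9.81 = 9810.0
P = 9810.0 * 8.7 * 183.9 * 0.85
P = 13341016.3 W

13341016.3


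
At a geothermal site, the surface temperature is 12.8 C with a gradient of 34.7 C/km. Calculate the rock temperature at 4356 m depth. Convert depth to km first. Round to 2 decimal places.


Convert depth to km: 4356 / 1000 = 4.356 km
Temperature increase = gradient * depth_km = 34.7 * 4.356 = 151.15 C
Temperature at depth = T_surface + delta_T = 12.8 + 151.15
T = 163.95 C

163.95


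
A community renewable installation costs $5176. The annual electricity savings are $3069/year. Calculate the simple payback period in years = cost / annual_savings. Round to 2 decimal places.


Simple payback period = initial cost / annual savings
Payback = 5176 / 3069
Payback = 1.69 years

1.69


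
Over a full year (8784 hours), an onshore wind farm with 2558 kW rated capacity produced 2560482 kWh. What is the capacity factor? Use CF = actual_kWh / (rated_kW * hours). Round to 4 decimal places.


Capacity factor = actual output / maximum possible output
Maximum possible = rated * hours = 2558 * 8784 = 22469472 kWh
CF = 2560482 / 22469472
CF = 0.1140

0.1140


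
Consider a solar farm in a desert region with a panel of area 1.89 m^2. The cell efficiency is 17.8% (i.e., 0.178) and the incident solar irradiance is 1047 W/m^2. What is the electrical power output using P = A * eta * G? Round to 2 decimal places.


Use the solar power formula P = A * eta * G.
Given: A = 1.89 m^2, eta = 0.178, G = 1047 W/m^2
P = 1.89 * 0.178 * 1047
P = 352.23 W

352.23


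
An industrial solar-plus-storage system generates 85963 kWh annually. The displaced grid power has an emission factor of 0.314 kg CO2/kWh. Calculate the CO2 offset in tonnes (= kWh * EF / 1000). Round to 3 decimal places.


CO2 offset in kg = generation * emission_factor
CO2 offset = 85963 * 0.314 = 26992.38 kg
Convert to tonnes:
  CO2 offset = 26992.38 / 1000 = 26.992 tonnes

26.992


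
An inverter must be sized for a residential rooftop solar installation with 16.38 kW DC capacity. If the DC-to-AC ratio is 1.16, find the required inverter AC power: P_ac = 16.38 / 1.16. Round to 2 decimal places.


The inverter AC capacity is determined by the DC/AC ratio.
Given: P_dc = 16.38 kW, DC/AC ratio = 1.16
P_ac = P_dc / ratio = 16.38 / 1.16
P_ac = 14.12 kW

14.12


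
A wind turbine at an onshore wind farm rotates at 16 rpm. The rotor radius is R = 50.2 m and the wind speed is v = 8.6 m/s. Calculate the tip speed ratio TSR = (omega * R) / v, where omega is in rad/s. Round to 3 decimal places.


Convert rotational speed to rad/s:
  omega = 16 * 2 * pi / 60 = 1.6755 rad/s
Compute tip speed:
  v_tip = omega * R = 1.6755 * 50.2 = 84.111 m/s
Tip speed ratio:
  TSR = v_tip / v_wind = 84.111 / 8.6 = 9.780

9.780
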